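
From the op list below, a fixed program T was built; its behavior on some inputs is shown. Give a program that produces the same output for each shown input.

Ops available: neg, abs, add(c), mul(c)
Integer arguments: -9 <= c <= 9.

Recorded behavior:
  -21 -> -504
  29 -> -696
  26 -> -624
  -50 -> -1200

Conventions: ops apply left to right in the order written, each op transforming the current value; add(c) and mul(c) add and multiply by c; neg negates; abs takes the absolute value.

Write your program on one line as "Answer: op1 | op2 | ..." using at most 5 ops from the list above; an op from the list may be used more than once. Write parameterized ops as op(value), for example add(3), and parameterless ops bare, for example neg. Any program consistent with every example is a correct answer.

mul(4) | mul(-6) | abs | neg

Check, running the answer program on each example:
  -21 -> -84 -> 504 -> 504 -> -504
  29 -> 116 -> -696 -> 696 -> -696
  26 -> 104 -> -624 -> 624 -> -624
  -50 -> -200 -> 1200 -> 1200 -> -1200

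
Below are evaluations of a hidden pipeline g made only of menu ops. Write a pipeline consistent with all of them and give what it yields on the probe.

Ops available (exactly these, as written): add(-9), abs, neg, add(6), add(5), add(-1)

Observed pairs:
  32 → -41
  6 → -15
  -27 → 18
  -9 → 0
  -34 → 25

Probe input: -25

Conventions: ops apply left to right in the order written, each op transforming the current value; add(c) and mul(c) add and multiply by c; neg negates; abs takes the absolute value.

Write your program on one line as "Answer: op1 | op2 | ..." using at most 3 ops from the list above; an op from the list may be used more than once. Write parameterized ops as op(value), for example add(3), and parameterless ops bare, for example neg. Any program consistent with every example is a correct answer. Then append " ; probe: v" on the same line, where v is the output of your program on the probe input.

neg | add(-9) ; probe: 16

Check, running the answer program on each example:
  32 -> -32 -> -41
  6 -> -6 -> -15
  -27 -> 27 -> 18
  -9 -> 9 -> 0
  -34 -> 34 -> 25
  probe: -25 -> 25 -> 16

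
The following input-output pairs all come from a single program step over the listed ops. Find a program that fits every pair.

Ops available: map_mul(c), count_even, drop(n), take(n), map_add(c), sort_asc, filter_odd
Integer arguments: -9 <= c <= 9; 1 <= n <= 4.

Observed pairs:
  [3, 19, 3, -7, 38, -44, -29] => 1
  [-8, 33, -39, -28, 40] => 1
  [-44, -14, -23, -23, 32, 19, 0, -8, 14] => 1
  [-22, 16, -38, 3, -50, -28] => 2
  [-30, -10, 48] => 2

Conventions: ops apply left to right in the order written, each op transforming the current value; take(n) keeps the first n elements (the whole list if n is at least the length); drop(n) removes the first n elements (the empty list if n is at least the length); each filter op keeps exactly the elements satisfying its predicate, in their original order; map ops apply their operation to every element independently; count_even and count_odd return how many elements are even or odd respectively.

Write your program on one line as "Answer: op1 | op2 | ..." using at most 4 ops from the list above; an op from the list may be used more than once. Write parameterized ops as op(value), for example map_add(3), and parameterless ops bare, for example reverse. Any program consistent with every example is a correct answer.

map_add(-6) | sort_asc | take(2) | count_even

Check, running the answer program on each example:
  [3, 19, 3, -7, 38, -44, -29] -> [-3, 13, -3, -13, 32, -50, -35] -> [-50, -35, -13, -3, -3, 13, 32] -> [-50, -35] -> 1
  [-8, 33, -39, -28, 40] -> [-14, 27, -45, -34, 34] -> [-45, -34, -14, 27, 34] -> [-45, -34] -> 1
  [-44, -14, -23, -23, 32, 19, 0, -8, 14] -> [-50, -20, -29, -29, 26, 13, -6, -14, 8] -> [-50, -29, -29, -20, -14, -6, 8, 13, 26] -> [-50, -29] -> 1
  [-22, 16, -38, 3, -50, -28] -> [-28, 10, -44, -3, -56, -34] -> [-56, -44, -34, -28, -3, 10] -> [-56, -44] -> 2
  [-30, -10, 48] -> [-36, -16, 42] -> [-36, -16, 42] -> [-36, -16] -> 2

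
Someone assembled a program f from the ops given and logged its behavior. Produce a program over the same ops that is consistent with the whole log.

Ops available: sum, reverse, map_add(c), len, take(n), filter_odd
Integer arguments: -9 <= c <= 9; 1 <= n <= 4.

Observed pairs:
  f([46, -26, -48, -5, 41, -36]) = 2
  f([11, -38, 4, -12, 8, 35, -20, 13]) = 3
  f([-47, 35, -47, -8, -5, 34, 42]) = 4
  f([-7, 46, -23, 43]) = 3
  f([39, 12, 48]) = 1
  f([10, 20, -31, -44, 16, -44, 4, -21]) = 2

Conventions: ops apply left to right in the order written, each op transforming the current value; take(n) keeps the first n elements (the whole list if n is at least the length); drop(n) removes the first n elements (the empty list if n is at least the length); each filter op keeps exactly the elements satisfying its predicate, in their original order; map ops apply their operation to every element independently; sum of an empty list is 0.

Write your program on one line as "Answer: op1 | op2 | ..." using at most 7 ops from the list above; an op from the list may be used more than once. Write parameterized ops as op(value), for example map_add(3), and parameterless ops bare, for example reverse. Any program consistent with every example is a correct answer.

map_add(6) | filter_odd | map_add(-3) | map_add(5) | reverse | len

Check, running the answer program on each example:
  [46, -26, -48, -5, 41, -36] -> [52, -20, -42, 1, 47, -30] -> [1, 47] -> [-2, 44] -> [3, 49] -> [49, 3] -> 2
  [11, -38, 4, -12, 8, 35, -20, 13] -> [17, -32, 10, -6, 14, 41, -14, 19] -> [17, 41, 19] -> [14, 38, 16] -> [19, 43, 21] -> [21, 43, 19] -> 3
  [-47, 35, -47, -8, -5, 34, 42] -> [-41, 41, -41, -2, 1, 40, 48] -> [-41, 41, -41, 1] -> [-44, 38, -44, -2] -> [-39, 43, -39, 3] -> [3, -39, 43, -39] -> 4
  [-7, 46, -23, 43] -> [-1, 52, -17, 49] -> [-1, -17, 49] -> [-4, -20, 46] -> [1, -15, 51] -> [51, -15, 1] -> 3
  [39, 12, 48] -> [45, 18, 54] -> [45] -> [42] -> [47] -> [47] -> 1
  [10, 20, -31, -44, 16, -44, 4, -21] -> [16, 26, -25, -38, 22, -38, 10, -15] -> [-25, -15] -> [-28, -18] -> [-23, -13] -> [-13, -23] -> 2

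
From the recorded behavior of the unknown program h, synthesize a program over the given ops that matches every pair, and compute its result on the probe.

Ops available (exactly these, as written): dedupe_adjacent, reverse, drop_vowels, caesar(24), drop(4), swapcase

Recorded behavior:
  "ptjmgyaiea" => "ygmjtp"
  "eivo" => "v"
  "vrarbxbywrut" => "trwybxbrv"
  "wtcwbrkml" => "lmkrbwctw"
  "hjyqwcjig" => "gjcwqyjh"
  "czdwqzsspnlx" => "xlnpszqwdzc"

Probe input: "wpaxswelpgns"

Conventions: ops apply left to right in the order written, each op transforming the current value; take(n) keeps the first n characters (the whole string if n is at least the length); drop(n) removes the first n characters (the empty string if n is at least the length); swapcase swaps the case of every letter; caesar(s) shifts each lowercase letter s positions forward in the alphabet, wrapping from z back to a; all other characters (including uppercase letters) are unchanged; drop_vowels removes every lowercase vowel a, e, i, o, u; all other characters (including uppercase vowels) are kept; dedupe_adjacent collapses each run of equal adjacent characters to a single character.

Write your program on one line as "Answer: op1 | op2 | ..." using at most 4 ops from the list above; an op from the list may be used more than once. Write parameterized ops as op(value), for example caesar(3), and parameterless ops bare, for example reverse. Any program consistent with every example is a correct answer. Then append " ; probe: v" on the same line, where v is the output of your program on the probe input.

drop_vowels | dedupe_adjacent | reverse ; probe: "sngplwsxpw"

Check, running the answer program on each example:
  "ptjmgyaiea" -> "ptjmgy" -> "ptjmgy" -> "ygmjtp"
  "eivo" -> "v" -> "v" -> "v"
  "vrarbxbywrut" -> "vrrbxbywrt" -> "vrbxbywrt" -> "trwybxbrv"
  "wtcwbrkml" -> "wtcwbrkml" -> "wtcwbrkml" -> "lmkrbwctw"
  "hjyqwcjig" -> "hjyqwcjg" -> "hjyqwcjg" -> "gjcwqyjh"
  "czdwqzsspnlx" -> "czdwqzsspnlx" -> "czdwqzspnlx" -> "xlnpszqwdzc"
  probe: "wpaxswelpgns" -> "wpxswlpgns" -> "wpxswlpgns" -> "sngplwsxpw"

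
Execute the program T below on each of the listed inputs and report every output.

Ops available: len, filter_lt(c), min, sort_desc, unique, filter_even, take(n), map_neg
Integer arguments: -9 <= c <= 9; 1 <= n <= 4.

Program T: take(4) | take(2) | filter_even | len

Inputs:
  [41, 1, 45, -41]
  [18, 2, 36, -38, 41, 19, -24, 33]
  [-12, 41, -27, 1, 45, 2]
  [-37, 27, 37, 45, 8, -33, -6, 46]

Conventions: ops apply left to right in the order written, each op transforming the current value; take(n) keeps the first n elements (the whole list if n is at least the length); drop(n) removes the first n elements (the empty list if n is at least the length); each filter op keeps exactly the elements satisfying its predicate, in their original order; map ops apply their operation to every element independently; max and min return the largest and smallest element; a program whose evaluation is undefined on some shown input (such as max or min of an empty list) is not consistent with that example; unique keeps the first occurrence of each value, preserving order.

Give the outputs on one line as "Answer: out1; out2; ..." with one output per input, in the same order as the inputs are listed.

0; 2; 1; 0

Execution, op by op:
  [41, 1, 45, -41] -> [41, 1, 45, -41] -> [41, 1] -> [] -> 0
  [18, 2, 36, -38, 41, 19, -24, 33] -> [18, 2, 36, -38] -> [18, 2] -> [18, 2] -> 2
  [-12, 41, -27, 1, 45, 2] -> [-12, 41, -27, 1] -> [-12, 41] -> [-12] -> 1
  [-37, 27, 37, 45, 8, -33, -6, 46] -> [-37, 27, 37, 45] -> [-37, 27] -> [] -> 0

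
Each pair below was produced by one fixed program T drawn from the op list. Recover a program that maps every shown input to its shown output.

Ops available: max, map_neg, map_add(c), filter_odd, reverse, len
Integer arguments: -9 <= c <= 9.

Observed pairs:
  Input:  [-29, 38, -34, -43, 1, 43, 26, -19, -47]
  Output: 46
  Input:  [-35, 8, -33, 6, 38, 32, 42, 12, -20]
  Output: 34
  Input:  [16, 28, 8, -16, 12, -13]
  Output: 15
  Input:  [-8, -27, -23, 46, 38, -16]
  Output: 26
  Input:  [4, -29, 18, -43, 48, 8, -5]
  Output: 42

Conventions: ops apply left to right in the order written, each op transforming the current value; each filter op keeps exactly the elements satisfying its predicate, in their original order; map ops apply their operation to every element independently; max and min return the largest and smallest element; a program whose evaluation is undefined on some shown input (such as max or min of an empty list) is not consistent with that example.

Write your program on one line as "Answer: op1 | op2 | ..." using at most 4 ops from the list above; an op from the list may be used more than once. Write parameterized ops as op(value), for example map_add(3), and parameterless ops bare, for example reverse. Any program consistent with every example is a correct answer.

reverse | map_neg | map_add(-1) | max

Check, running the answer program on each example:
  [-29, 38, -34, -43, 1, 43, 26, -19, -47] -> [-47, -19, 26, 43, 1, -43, -34, 38, -29] -> [47, 19, -26, -43, -1, 43, 34, -38, 29] -> [46, 18, -27, -44, -2, 42, 33, -39, 28] -> 46
  [-35, 8, -33, 6, 38, 32, 42, 12, -20] -> [-20, 12, 42, 32, 38, 6, -33, 8, -35] -> [20, -12, -42, -32, -38, -6, 33, -8, 35] -> [19, -13, -43, -33, -39, -7, 32, -9, 34] -> 34
  [16, 28, 8, -16, 12, -13] -> [-13, 12, -16, 8, 28, 16] -> [13, -12, 16, -8, -28, -16] -> [12, -13, 15, -9, -29, -17] -> 15
  [-8, -27, -23, 46, 38, -16] -> [-16, 38, 46, -23, -27, -8] -> [16, -38, -46, 23, 27, 8] -> [15, -39, -47, 22, 26, 7] -> 26
  [4, -29, 18, -43, 48, 8, -5] -> [-5, 8, 48, -43, 18, -29, 4] -> [5, -8, -48, 43, -18, 29, -4] -> [4, -9, -49, 42, -19, 28, -5] -> 42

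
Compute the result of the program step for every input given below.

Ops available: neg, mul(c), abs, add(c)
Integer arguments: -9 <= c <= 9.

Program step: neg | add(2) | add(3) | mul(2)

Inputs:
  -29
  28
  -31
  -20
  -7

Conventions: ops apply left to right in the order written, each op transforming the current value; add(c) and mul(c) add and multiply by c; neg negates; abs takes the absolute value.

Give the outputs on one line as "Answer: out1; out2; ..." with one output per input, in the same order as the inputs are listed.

68; -46; 72; 50; 24

Execution, op by op:
  -29 -> 29 -> 31 -> 34 -> 68
  28 -> -28 -> -26 -> -23 -> -46
  -31 -> 31 -> 33 -> 36 -> 72
  -20 -> 20 -> 22 -> 25 -> 50
  -7 -> 7 -> 9 -> 12 -> 24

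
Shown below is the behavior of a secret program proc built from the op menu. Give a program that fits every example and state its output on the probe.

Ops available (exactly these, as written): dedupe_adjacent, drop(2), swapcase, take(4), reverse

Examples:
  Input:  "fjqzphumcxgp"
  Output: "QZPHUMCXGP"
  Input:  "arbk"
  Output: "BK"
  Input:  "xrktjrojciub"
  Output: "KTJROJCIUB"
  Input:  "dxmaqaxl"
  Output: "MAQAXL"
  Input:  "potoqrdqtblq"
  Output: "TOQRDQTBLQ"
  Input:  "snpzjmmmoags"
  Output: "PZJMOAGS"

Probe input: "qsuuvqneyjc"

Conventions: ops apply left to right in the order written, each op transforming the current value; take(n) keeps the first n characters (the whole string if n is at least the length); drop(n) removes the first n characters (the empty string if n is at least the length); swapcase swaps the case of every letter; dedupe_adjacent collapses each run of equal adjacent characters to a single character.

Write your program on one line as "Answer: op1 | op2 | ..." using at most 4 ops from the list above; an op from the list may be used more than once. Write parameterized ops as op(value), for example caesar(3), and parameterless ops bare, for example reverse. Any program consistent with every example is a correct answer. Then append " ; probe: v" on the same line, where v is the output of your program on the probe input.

swapcase | drop(2) | dedupe_adjacent ; probe: "UVQNEYJC"

Check, running the answer program on each example:
  "fjqzphumcxgp" -> "FJQZPHUMCXGP" -> "QZPHUMCXGP" -> "QZPHUMCXGP"
  "arbk" -> "ARBK" -> "BK" -> "BK"
  "xrktjrojciub" -> "XRKTJROJCIUB" -> "KTJROJCIUB" -> "KTJROJCIUB"
  "dxmaqaxl" -> "DXMAQAXL" -> "MAQAXL" -> "MAQAXL"
  "potoqrdqtblq" -> "POTOQRDQTBLQ" -> "TOQRDQTBLQ" -> "TOQRDQTBLQ"
  "snpzjmmmoags" -> "SNPZJMMMOAGS" -> "PZJMMMOAGS" -> "PZJMOAGS"
  probe: "qsuuvqneyjc" -> "QSUUVQNEYJC" -> "UUVQNEYJC" -> "UVQNEYJC"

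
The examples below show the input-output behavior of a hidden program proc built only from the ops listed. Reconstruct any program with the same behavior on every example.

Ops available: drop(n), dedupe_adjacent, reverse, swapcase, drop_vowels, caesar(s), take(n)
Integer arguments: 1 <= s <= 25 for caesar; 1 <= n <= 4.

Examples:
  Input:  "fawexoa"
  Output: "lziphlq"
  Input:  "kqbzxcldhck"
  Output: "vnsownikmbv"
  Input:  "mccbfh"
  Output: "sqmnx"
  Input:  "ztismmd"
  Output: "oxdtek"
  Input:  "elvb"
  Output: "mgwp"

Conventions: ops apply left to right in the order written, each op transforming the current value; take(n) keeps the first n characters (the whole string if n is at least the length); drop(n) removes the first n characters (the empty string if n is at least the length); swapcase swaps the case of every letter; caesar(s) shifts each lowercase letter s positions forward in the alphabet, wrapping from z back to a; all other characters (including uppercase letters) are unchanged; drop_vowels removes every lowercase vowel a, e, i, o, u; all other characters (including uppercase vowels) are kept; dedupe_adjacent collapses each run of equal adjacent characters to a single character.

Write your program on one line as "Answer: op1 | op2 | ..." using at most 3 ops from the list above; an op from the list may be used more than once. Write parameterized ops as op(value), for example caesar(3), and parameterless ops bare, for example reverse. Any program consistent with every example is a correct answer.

caesar(11) | dedupe_adjacent | reverse

Check, running the answer program on each example:
  "fawexoa" -> "qlhpizl" -> "qlhpizl" -> "lziphlq"
  "kqbzxcldhck" -> "vbmkinwosnv" -> "vbmkinwosnv" -> "vnsownikmbv"
  "mccbfh" -> "xnnmqs" -> "xnmqs" -> "sqmnx"
  "ztismmd" -> "ketdxxo" -> "ketdxo" -> "oxdtek"
  "elvb" -> "pwgm" -> "pwgm" -> "mgwp"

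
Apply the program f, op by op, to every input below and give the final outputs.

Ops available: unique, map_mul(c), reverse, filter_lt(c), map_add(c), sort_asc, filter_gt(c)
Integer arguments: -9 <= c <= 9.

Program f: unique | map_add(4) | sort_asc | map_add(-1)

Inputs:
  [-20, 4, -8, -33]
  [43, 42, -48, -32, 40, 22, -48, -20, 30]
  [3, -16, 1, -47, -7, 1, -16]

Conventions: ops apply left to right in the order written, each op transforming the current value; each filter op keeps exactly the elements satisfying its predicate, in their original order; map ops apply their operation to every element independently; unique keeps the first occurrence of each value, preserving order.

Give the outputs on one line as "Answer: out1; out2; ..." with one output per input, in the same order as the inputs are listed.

Execution, op by op:
  [-20, 4, -8, -33] -> [-20, 4, -8, -33] -> [-16, 8, -4, -29] -> [-29, -16, -4, 8] -> [-30, -17, -5, 7]
  [43, 42, -48, -32, 40, 22, -48, -20, 30] -> [43, 42, -48, -32, 40, 22, -20, 30] -> [47, 46, -44, -28, 44, 26, -16, 34] -> [-44, -28, -16, 26, 34, 44, 46, 47] -> [-45, -29, -17, 25, 33, 43, 45, 46]
  [3, -16, 1, -47, -7, 1, -16] -> [3, -16, 1, -47, -7] -> [7, -12, 5, -43, -3] -> [-43, -12, -3, 5, 7] -> [-44, -13, -4, 4, 6]

[-30, -17, -5, 7]; [-45, -29, -17, 25, 33, 43, 45, 46]; [-44, -13, -4, 4, 6]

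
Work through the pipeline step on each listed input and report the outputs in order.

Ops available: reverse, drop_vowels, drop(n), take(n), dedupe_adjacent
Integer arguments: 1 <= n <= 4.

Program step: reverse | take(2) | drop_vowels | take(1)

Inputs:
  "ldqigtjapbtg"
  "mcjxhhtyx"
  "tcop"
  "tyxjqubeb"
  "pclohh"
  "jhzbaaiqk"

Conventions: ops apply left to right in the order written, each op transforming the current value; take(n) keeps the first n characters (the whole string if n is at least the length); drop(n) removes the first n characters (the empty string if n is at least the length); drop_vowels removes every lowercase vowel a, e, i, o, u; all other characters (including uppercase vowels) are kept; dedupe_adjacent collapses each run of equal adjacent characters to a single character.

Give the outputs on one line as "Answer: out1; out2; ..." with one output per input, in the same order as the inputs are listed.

"g"; "x"; "p"; "b"; "h"; "k"

Execution, op by op:
  "ldqigtjapbtg" -> "gtbpajtgiqdl" -> "gt" -> "gt" -> "g"
  "mcjxhhtyx" -> "xythhxjcm" -> "xy" -> "xy" -> "x"
  "tcop" -> "poct" -> "po" -> "p" -> "p"
  "tyxjqubeb" -> "bebuqjxyt" -> "be" -> "b" -> "b"
  "pclohh" -> "hholcp" -> "hh" -> "hh" -> "h"
  "jhzbaaiqk" -> "kqiaabzhj" -> "kq" -> "kq" -> "k"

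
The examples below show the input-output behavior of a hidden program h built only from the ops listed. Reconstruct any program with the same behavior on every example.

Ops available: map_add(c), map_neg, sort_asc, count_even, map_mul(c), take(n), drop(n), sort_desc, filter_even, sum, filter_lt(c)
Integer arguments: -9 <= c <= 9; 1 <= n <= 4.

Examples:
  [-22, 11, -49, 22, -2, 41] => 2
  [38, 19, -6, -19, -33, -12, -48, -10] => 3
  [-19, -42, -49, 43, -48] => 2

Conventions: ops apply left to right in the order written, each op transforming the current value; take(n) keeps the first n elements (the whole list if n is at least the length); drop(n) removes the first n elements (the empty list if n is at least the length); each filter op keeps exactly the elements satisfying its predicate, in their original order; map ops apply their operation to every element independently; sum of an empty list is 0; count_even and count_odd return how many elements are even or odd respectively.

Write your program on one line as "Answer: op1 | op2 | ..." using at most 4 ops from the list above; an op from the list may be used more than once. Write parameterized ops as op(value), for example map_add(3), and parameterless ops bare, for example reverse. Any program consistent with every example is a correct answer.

sort_desc | map_add(5) | drop(1) | count_even

Check, running the answer program on each example:
  [-22, 11, -49, 22, -2, 41] -> [41, 22, 11, -2, -22, -49] -> [46, 27, 16, 3, -17, -44] -> [27, 16, 3, -17, -44] -> 2
  [38, 19, -6, -19, -33, -12, -48, -10] -> [38, 19, -6, -10, -12, -19, -33, -48] -> [43, 24, -1, -5, -7, -14, -28, -43] -> [24, -1, -5, -7, -14, -28, -43] -> 3
  [-19, -42, -49, 43, -48] -> [43, -19, -42, -48, -49] -> [48, -14, -37, -43, -44] -> [-14, -37, -43, -44] -> 2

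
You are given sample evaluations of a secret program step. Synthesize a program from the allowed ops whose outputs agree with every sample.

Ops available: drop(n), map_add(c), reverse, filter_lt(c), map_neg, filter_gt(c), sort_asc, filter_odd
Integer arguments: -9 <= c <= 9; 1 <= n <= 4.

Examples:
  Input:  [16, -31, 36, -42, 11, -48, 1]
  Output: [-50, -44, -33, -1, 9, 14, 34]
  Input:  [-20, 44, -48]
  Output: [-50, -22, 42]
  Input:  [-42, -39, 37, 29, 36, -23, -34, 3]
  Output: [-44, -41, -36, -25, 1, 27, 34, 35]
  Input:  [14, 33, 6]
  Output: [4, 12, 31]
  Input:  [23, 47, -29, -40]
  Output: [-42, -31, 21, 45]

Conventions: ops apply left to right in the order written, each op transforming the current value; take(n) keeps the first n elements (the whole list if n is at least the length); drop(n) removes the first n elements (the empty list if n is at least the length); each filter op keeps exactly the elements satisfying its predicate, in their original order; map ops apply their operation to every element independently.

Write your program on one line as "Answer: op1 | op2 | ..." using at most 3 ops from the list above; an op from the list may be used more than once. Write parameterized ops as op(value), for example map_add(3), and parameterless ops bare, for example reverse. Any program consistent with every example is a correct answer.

map_add(-2) | sort_asc

Check, running the answer program on each example:
  [16, -31, 36, -42, 11, -48, 1] -> [14, -33, 34, -44, 9, -50, -1] -> [-50, -44, -33, -1, 9, 14, 34]
  [-20, 44, -48] -> [-22, 42, -50] -> [-50, -22, 42]
  [-42, -39, 37, 29, 36, -23, -34, 3] -> [-44, -41, 35, 27, 34, -25, -36, 1] -> [-44, -41, -36, -25, 1, 27, 34, 35]
  [14, 33, 6] -> [12, 31, 4] -> [4, 12, 31]
  [23, 47, -29, -40] -> [21, 45, -31, -42] -> [-42, -31, 21, 45]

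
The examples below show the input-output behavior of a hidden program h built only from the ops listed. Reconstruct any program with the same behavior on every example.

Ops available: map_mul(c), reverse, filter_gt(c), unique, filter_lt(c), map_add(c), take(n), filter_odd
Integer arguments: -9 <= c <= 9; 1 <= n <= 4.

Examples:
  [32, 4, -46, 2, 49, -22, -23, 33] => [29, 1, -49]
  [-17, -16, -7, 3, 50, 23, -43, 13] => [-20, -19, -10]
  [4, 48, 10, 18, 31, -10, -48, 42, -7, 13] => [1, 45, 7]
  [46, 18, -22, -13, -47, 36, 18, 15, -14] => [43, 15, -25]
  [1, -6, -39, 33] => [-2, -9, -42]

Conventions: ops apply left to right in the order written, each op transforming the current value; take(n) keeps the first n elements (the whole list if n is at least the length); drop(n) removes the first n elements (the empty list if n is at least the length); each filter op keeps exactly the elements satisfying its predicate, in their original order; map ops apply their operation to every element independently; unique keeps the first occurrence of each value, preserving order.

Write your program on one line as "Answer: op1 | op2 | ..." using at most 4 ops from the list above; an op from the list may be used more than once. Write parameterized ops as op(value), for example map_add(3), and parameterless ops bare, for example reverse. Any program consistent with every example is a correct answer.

unique | take(3) | map_add(-3)

Check, running the answer program on each example:
  [32, 4, -46, 2, 49, -22, -23, 33] -> [32, 4, -46, 2, 49, -22, -23, 33] -> [32, 4, -46] -> [29, 1, -49]
  [-17, -16, -7, 3, 50, 23, -43, 13] -> [-17, -16, -7, 3, 50, 23, -43, 13] -> [-17, -16, -7] -> [-20, -19, -10]
  [4, 48, 10, 18, 31, -10, -48, 42, -7, 13] -> [4, 48, 10, 18, 31, -10, -48, 42, -7, 13] -> [4, 48, 10] -> [1, 45, 7]
  [46, 18, -22, -13, -47, 36, 18, 15, -14] -> [46, 18, -22, -13, -47, 36, 15, -14] -> [46, 18, -22] -> [43, 15, -25]
  [1, -6, -39, 33] -> [1, -6, -39, 33] -> [1, -6, -39] -> [-2, -9, -42]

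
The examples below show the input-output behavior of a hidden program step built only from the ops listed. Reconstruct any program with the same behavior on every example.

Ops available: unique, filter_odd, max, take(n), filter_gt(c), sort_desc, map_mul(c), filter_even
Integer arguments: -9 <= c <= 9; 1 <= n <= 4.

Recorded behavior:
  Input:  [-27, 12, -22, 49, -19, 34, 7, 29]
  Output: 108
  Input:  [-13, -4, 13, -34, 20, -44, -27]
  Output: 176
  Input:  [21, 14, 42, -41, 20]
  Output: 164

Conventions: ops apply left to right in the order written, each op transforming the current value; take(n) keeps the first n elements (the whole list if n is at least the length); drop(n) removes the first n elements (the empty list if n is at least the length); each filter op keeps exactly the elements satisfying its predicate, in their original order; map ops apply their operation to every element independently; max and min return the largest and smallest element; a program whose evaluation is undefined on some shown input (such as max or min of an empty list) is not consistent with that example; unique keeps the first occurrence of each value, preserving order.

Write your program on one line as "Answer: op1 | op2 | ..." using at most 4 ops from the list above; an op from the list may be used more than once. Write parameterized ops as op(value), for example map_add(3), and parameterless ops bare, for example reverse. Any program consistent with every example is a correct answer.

map_mul(-4) | filter_gt(1) | max

Check, running the answer program on each example:
  [-27, 12, -22, 49, -19, 34, 7, 29] -> [108, -48, 88, -196, 76, -136, -28, -116] -> [108, 88, 76] -> 108
  [-13, -4, 13, -34, 20, -44, -27] -> [52, 16, -52, 136, -80, 176, 108] -> [52, 16, 136, 176, 108] -> 176
  [21, 14, 42, -41, 20] -> [-84, -56, -168, 164, -80] -> [164] -> 164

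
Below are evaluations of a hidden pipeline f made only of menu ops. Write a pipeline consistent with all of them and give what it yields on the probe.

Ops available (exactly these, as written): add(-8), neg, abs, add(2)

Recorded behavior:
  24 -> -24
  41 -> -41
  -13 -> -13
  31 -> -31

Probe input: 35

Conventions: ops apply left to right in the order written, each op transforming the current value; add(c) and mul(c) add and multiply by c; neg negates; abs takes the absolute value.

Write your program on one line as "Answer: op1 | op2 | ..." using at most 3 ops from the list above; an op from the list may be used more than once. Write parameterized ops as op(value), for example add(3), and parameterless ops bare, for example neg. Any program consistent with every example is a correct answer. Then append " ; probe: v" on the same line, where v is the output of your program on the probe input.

abs | neg ; probe: -35

Check, running the answer program on each example:
  24 -> 24 -> -24
  41 -> 41 -> -41
  -13 -> 13 -> -13
  31 -> 31 -> -31
  probe: 35 -> 35 -> -35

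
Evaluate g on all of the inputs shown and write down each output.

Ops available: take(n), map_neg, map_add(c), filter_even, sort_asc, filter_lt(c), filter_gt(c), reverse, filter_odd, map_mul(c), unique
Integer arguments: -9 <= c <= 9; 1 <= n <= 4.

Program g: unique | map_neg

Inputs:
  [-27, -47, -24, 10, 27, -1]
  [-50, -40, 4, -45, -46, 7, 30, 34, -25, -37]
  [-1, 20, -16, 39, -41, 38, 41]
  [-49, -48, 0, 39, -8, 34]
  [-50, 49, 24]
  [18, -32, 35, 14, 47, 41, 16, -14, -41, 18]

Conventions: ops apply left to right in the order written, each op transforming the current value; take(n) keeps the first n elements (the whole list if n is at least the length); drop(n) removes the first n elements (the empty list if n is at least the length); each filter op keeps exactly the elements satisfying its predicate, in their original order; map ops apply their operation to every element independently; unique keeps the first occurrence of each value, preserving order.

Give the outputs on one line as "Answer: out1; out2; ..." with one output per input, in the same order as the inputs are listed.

Execution, op by op:
  [-27, -47, -24, 10, 27, -1] -> [-27, -47, -24, 10, 27, -1] -> [27, 47, 24, -10, -27, 1]
  [-50, -40, 4, -45, -46, 7, 30, 34, -25, -37] -> [-50, -40, 4, -45, -46, 7, 30, 34, -25, -37] -> [50, 40, -4, 45, 46, -7, -30, -34, 25, 37]
  [-1, 20, -16, 39, -41, 38, 41] -> [-1, 20, -16, 39, -41, 38, 41] -> [1, -20, 16, -39, 41, -38, -41]
  [-49, -48, 0, 39, -8, 34] -> [-49, -48, 0, 39, -8, 34] -> [49, 48, 0, -39, 8, -34]
  [-50, 49, 24] -> [-50, 49, 24] -> [50, -49, -24]
  [18, -32, 35, 14, 47, 41, 16, -14, -41, 18] -> [18, -32, 35, 14, 47, 41, 16, -14, -41] -> [-18, 32, -35, -14, -47, -41, -16, 14, 41]

[27, 47, 24, -10, -27, 1]; [50, 40, -4, 45, 46, -7, -30, -34, 25, 37]; [1, -20, 16, -39, 41, -38, -41]; [49, 48, 0, -39, 8, -34]; [50, -49, -24]; [-18, 32, -35, -14, -47, -41, -16, 14, 41]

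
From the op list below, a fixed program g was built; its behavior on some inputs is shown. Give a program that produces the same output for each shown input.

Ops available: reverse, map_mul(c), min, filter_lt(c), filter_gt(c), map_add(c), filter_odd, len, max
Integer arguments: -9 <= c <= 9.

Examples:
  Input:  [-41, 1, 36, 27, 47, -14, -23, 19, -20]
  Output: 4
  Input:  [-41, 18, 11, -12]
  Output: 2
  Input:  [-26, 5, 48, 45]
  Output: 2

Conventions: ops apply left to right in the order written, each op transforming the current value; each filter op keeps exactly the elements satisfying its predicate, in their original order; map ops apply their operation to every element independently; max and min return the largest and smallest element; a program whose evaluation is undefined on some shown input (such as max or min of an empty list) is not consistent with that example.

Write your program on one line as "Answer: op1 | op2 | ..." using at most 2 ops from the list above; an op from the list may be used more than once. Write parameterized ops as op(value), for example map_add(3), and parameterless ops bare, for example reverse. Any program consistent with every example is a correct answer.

filter_gt(7) | len

Check, running the answer program on each example:
  [-41, 1, 36, 27, 47, -14, -23, 19, -20] -> [36, 27, 47, 19] -> 4
  [-41, 18, 11, -12] -> [18, 11] -> 2
  [-26, 5, 48, 45] -> [48, 45] -> 2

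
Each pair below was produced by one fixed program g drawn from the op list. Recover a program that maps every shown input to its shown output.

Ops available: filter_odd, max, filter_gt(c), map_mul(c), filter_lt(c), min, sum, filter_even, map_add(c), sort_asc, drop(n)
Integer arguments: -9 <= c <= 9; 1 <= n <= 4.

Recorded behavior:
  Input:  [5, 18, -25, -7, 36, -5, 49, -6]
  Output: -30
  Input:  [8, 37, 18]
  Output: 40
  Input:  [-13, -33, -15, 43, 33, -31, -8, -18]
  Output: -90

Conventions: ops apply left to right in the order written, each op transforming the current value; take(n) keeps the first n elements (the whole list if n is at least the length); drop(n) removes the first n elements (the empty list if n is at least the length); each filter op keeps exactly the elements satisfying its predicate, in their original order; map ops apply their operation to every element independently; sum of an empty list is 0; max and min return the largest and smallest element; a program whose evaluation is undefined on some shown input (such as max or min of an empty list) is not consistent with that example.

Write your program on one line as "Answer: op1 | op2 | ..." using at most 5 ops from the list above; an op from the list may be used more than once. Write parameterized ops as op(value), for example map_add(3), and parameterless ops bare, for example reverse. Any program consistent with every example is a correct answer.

sort_asc | filter_even | map_mul(5) | min

Check, running the answer program on each example:
  [5, 18, -25, -7, 36, -5, 49, -6] -> [-25, -7, -6, -5, 5, 18, 36, 49] -> [-6, 18, 36] -> [-30, 90, 180] -> -30
  [8, 37, 18] -> [8, 18, 37] -> [8, 18] -> [40, 90] -> 40
  [-13, -33, -15, 43, 33, -31, -8, -18] -> [-33, -31, -18, -15, -13, -8, 33, 43] -> [-18, -8] -> [-90, -40] -> -90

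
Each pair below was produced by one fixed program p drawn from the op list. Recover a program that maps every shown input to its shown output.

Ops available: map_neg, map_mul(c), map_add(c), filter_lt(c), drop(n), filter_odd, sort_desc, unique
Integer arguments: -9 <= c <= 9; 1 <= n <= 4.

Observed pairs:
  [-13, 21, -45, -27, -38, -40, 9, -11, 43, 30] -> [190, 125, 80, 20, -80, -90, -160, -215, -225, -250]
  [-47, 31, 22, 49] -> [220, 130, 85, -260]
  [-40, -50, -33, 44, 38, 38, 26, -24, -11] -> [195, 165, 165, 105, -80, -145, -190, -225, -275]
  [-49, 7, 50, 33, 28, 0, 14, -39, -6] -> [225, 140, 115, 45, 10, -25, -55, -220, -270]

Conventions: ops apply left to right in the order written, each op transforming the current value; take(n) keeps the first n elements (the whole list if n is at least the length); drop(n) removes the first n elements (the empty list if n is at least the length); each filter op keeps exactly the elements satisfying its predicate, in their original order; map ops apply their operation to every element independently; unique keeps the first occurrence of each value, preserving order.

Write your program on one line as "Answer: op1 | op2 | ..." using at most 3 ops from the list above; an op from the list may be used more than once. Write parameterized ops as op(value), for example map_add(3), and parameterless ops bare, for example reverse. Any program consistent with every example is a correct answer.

map_add(-5) | map_mul(5) | sort_desc

Check, running the answer program on each example:
  [-13, 21, -45, -27, -38, -40, 9, -11, 43, 30] -> [-18, 16, -50, -32, -43, -45, 4, -16, 38, 25] -> [-90, 80, -250, -160, -215, -225, 20, -80, 190, 125] -> [190, 125, 80, 20, -80, -90, -160, -215, -225, -250]
  [-47, 31, 22, 49] -> [-52, 26, 17, 44] -> [-260, 130, 85, 220] -> [220, 130, 85, -260]
  [-40, -50, -33, 44, 38, 38, 26, -24, -11] -> [-45, -55, -38, 39, 33, 33, 21, -29, -16] -> [-225, -275, -190, 195, 165, 165, 105, -145, -80] -> [195, 165, 165, 105, -80, -145, -190, -225, -275]
  [-49, 7, 50, 33, 28, 0, 14, -39, -6] -> [-54, 2, 45, 28, 23, -5, 9, -44, -11] -> [-270, 10, 225, 140, 115, -25, 45, -220, -55] -> [225, 140, 115, 45, 10, -25, -55, -220, -270]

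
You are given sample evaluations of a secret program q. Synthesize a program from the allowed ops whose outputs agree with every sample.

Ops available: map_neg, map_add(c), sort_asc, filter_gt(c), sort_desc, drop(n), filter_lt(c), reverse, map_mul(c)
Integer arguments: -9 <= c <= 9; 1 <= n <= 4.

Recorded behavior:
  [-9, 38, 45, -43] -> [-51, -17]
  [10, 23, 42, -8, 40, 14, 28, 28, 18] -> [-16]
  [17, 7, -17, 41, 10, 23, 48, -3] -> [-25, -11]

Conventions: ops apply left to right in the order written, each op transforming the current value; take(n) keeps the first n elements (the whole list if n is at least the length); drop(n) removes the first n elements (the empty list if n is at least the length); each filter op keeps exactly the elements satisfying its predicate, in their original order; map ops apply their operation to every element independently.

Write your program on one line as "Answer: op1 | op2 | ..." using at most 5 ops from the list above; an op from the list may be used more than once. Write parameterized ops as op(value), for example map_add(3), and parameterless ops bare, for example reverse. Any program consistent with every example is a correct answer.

sort_desc | reverse | map_add(-8) | filter_lt(-4)

Check, running the answer program on each example:
  [-9, 38, 45, -43] -> [45, 38, -9, -43] -> [-43, -9, 38, 45] -> [-51, -17, 30, 37] -> [-51, -17]
  [10, 23, 42, -8, 40, 14, 28, 28, 18] -> [42, 40, 28, 28, 23, 18, 14, 10, -8] -> [-8, 10, 14, 18, 23, 28, 28, 40, 42] -> [-16, 2, 6, 10, 15, 20, 20, 32, 34] -> [-16]
  [17, 7, -17, 41, 10, 23, 48, -3] -> [48, 41, 23, 17, 10, 7, -3, -17] -> [-17, -3, 7, 10, 17, 23, 41, 48] -> [-25, -11, -1, 2, 9, 15, 33, 40] -> [-25, -11]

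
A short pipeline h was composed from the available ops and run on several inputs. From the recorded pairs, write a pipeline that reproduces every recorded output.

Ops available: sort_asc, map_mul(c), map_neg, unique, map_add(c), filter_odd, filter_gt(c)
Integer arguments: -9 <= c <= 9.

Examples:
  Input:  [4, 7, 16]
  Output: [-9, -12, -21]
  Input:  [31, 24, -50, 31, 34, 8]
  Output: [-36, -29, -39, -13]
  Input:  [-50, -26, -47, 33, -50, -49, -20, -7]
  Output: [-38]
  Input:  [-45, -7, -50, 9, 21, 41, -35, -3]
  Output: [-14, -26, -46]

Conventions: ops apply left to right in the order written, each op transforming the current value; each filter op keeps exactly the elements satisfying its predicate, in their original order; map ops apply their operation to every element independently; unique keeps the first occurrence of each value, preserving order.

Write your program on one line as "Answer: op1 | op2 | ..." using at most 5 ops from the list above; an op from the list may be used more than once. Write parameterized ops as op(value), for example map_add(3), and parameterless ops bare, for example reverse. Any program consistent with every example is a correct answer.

unique | filter_gt(-2) | map_neg | map_add(-5)

Check, running the answer program on each example:
  [4, 7, 16] -> [4, 7, 16] -> [4, 7, 16] -> [-4, -7, -16] -> [-9, -12, -21]
  [31, 24, -50, 31, 34, 8] -> [31, 24, -50, 34, 8] -> [31, 24, 34, 8] -> [-31, -24, -34, -8] -> [-36, -29, -39, -13]
  [-50, -26, -47, 33, -50, -49, -20, -7] -> [-50, -26, -47, 33, -49, -20, -7] -> [33] -> [-33] -> [-38]
  [-45, -7, -50, 9, 21, 41, -35, -3] -> [-45, -7, -50, 9, 21, 41, -35, -3] -> [9, 21, 41] -> [-9, -21, -41] -> [-14, -26, -46]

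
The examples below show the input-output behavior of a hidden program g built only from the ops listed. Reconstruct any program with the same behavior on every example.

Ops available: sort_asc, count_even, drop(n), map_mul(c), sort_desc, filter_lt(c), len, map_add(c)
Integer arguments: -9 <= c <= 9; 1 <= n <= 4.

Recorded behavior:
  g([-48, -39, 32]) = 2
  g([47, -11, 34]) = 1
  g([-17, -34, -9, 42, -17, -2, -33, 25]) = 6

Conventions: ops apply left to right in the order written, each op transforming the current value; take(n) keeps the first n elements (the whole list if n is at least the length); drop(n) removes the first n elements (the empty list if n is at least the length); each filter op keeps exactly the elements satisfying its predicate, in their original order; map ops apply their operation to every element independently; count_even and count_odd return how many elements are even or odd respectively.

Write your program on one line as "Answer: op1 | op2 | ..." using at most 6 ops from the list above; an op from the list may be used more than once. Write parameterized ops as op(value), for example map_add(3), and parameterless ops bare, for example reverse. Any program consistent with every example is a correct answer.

map_add(-3) | filter_lt(7) | map_mul(2) | map_mul(-2) | map_mul(-8) | len

Check, running the answer program on each example:
  [-48, -39, 32] -> [-51, -42, 29] -> [-51, -42] -> [-102, -84] -> [204, 168] -> [-1632, -1344] -> 2
  [47, -11, 34] -> [44, -14, 31] -> [-14] -> [-28] -> [56] -> [-448] -> 1
  [-17, -34, -9, 42, -17, -2, -33, 25] -> [-20, -37, -12, 39, -20, -5, -36, 22] -> [-20, -37, -12, -20, -5, -36] -> [-40, -74, -24, -40, -10, -72] -> [80, 148, 48, 80, 20, 144] -> [-640, -1184, -384, -640, -160, -1152] -> 6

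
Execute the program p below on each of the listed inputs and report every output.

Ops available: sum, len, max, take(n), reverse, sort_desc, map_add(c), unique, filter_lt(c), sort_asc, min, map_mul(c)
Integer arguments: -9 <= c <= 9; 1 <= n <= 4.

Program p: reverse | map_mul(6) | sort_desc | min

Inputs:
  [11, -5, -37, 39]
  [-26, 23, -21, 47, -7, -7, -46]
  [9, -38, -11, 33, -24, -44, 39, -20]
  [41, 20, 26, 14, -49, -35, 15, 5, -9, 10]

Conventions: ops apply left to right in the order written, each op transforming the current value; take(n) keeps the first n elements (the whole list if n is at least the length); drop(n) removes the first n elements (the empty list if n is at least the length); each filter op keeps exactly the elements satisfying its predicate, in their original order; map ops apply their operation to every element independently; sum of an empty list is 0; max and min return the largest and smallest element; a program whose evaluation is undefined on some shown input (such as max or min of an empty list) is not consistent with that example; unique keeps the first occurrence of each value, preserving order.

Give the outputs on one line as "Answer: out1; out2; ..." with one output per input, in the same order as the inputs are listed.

Execution, op by op:
  [11, -5, -37, 39] -> [39, -37, -5, 11] -> [234, -222, -30, 66] -> [234, 66, -30, -222] -> -222
  [-26, 23, -21, 47, -7, -7, -46] -> [-46, -7, -7, 47, -21, 23, -26] -> [-276, -42, -42, 282, -126, 138, -156] -> [282, 138, -42, -42, -126, -156, -276] -> -276
  [9, -38, -11, 33, -24, -44, 39, -20] -> [-20, 39, -44, -24, 33, -11, -38, 9] -> [-120, 234, -264, -144, 198, -66, -228, 54] -> [234, 198, 54, -66, -120, -144, -228, -264] -> -264
  [41, 20, 26, 14, -49, -35, 15, 5, -9, 10] -> [10, -9, 5, 15, -35, -49, 14, 26, 20, 41] -> [60, -54, 30, 90, -210, -294, 84, 156, 120, 246] -> [246, 156, 120, 90, 84, 60, 30, -54, -210, -294] -> -294

-222; -276; -264; -294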